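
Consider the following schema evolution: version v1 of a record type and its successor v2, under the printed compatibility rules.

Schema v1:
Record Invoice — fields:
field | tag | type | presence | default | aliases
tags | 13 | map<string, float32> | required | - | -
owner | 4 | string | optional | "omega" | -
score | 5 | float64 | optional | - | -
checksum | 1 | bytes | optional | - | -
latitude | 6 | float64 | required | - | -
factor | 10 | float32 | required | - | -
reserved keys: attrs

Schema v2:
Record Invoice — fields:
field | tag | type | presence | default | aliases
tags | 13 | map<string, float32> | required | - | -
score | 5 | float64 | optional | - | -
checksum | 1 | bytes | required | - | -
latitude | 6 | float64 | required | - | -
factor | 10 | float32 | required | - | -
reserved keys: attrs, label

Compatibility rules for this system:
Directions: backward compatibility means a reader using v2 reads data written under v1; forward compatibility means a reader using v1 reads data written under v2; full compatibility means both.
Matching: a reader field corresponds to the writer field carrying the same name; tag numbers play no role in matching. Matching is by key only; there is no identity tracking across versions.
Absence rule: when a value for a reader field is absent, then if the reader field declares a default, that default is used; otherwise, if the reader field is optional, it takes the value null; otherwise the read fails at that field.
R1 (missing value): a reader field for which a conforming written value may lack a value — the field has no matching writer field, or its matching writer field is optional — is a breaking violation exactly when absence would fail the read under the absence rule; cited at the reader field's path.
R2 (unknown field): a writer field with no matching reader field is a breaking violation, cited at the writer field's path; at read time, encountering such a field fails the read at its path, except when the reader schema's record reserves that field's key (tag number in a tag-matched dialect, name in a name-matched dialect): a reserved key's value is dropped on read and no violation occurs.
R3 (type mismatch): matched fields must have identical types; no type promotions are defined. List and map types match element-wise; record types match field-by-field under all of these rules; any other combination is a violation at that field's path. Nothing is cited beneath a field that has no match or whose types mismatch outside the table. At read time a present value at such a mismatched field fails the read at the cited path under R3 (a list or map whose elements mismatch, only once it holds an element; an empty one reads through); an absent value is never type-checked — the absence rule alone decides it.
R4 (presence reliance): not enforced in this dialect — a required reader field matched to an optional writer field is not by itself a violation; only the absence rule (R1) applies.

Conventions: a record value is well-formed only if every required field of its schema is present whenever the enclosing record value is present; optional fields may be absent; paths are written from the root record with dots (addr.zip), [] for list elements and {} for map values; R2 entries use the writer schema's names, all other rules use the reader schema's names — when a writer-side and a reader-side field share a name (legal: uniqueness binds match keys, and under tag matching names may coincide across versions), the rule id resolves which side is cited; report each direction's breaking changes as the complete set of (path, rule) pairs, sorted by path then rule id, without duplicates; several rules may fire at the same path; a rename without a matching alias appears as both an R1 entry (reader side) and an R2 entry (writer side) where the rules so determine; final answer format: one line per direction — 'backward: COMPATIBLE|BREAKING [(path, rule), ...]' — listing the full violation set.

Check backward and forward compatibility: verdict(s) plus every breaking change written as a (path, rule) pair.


backward: BREAKING [(checksum, R1), (owner, R2)]; forward: COMPATIBLE []

arrows below run writer -> reader for Invoice
backward analysis of Invoice with v2 as reader and v1 as writer:
  tags: map<string, float32> -> map<string, float32>, writer required; from tags
  score: float64 -> float64, writer optional; from score
  checksum: bytes -> bytes, writer optional; from checksum
  latitude: float64 -> float64, writer required; from latitude
  factor: float32 -> float32, writer required; from factor
  writer field owner has no reader counterpart
  breaking: (checksum, R1)
  breaking: (owner, R2)
  => backward: BREAKING (2)
forward analysis of Invoice with v1 as reader and v2 as writer:
  tags: map<string, float32> -> map<string, float32>, writer required; from tags
  owner has no writer counterpart
  score: float64 -> float64, writer optional; from score
  checksum: bytes -> bytes, writer required; from checksum
  latitude: float64 -> float64, writer required; from latitude
  factor: float32 -> float32, writer required; from factor
  => forward verdict for Invoice: COMPATIBLE, no violations


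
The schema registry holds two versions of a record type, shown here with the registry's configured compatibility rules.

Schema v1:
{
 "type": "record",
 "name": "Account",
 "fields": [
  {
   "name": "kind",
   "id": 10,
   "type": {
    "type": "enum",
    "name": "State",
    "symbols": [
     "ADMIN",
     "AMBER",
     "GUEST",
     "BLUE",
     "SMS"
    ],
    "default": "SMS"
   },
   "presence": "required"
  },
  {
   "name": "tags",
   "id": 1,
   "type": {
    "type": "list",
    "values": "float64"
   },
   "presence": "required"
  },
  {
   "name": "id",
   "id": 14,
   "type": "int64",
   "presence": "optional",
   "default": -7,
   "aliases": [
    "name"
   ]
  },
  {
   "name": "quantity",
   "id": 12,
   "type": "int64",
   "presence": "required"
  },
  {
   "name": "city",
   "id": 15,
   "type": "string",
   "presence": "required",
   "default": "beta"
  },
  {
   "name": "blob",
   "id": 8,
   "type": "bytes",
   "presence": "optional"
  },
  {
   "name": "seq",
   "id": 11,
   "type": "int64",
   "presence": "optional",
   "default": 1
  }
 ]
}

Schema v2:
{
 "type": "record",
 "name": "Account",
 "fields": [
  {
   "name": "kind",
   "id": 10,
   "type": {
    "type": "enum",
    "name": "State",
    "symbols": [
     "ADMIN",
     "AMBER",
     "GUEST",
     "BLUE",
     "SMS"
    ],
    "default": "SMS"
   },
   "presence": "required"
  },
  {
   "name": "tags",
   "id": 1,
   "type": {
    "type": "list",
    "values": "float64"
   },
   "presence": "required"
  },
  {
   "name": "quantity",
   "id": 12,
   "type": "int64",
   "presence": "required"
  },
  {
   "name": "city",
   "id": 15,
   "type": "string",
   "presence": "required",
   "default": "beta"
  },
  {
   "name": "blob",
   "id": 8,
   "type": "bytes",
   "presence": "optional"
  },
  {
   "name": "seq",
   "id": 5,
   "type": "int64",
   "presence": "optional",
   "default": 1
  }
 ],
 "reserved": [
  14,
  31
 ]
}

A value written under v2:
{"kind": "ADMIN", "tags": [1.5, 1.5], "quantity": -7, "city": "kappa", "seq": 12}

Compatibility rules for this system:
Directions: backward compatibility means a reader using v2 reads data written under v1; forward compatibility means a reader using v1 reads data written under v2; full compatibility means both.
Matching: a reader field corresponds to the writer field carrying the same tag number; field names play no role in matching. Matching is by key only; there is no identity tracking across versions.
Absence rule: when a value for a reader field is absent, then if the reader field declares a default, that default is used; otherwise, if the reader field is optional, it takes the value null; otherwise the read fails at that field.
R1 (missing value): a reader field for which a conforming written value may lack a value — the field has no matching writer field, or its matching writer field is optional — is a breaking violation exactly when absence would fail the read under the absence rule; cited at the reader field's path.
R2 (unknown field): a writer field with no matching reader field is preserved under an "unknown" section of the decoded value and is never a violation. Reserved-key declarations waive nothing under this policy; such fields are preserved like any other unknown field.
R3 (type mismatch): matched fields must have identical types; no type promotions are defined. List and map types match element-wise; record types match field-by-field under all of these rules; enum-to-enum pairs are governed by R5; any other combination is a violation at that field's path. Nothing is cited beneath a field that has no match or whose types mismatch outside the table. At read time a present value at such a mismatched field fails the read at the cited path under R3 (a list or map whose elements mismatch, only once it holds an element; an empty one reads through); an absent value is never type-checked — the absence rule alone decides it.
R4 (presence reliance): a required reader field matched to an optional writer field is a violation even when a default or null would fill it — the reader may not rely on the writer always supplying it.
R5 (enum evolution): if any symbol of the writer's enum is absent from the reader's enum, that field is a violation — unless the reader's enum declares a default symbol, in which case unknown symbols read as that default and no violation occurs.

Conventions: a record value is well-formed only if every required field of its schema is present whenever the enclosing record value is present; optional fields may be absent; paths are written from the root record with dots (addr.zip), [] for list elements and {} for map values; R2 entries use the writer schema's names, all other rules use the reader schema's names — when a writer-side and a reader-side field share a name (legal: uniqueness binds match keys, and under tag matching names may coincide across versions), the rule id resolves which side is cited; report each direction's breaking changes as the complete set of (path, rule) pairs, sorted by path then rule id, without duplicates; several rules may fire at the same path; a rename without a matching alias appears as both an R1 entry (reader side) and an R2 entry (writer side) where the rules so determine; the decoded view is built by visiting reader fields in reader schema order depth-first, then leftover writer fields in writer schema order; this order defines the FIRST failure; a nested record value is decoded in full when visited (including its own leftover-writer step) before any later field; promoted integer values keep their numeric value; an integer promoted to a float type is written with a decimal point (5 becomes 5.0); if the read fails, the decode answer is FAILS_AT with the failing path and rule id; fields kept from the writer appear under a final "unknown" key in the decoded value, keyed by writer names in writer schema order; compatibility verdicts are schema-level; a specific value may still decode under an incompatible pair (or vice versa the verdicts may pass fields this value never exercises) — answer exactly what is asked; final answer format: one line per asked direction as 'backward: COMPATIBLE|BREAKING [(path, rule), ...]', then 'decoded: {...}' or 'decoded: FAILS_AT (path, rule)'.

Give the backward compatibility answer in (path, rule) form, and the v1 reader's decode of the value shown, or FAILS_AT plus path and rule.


the writer's type comes first in each Account pair
backward for Account (reader v2, writer v1):
  kind: State -> State, writer required; from kind
  tags: list<float64> -> list<float64>, writer required; from tags
  quantity: int64 -> int64, writer required; from quantity
  city: string -> string, writer required; from city
  blob: bytes -> bytes, writer optional; from blob
  seq has no writer counterpart
  leftover writer field: id
  leftover writer field: seq
  nothing fires on Account: backward is COMPATIBLE
decode (reader v1):
  kind := "ADMIN"
  tags := [1.5, 1.5]
  id := -7 (absent -> default)
  quantity := -7
  city := "kappa"
  blob := null (absent, optional -> null)
  seq := 1 (absent -> default)
  writer seq: kept under "unknown"
  => decoded: {"kind": "ADMIN", "tags": [1.5, 1.5], "id": -7, "quantity": -7, "city": "kappa", "blob": null, "seq": 1, "unknown": {"seq": 12}}
diffs on Account not affecting the asked answer:
  removed field id from record Account (its key 14 joins the reserved list) -> no rule fires on it in Account's dialect; the asked verdict holds

backward: COMPATIBLE []; decoded: {"kind": "ADMIN", "tags": [1.5, 1.5], "id": -7, "quantity": -7, "city": "kappa", "blob": null, "seq": 1, "unknown": {"seq": 12}}


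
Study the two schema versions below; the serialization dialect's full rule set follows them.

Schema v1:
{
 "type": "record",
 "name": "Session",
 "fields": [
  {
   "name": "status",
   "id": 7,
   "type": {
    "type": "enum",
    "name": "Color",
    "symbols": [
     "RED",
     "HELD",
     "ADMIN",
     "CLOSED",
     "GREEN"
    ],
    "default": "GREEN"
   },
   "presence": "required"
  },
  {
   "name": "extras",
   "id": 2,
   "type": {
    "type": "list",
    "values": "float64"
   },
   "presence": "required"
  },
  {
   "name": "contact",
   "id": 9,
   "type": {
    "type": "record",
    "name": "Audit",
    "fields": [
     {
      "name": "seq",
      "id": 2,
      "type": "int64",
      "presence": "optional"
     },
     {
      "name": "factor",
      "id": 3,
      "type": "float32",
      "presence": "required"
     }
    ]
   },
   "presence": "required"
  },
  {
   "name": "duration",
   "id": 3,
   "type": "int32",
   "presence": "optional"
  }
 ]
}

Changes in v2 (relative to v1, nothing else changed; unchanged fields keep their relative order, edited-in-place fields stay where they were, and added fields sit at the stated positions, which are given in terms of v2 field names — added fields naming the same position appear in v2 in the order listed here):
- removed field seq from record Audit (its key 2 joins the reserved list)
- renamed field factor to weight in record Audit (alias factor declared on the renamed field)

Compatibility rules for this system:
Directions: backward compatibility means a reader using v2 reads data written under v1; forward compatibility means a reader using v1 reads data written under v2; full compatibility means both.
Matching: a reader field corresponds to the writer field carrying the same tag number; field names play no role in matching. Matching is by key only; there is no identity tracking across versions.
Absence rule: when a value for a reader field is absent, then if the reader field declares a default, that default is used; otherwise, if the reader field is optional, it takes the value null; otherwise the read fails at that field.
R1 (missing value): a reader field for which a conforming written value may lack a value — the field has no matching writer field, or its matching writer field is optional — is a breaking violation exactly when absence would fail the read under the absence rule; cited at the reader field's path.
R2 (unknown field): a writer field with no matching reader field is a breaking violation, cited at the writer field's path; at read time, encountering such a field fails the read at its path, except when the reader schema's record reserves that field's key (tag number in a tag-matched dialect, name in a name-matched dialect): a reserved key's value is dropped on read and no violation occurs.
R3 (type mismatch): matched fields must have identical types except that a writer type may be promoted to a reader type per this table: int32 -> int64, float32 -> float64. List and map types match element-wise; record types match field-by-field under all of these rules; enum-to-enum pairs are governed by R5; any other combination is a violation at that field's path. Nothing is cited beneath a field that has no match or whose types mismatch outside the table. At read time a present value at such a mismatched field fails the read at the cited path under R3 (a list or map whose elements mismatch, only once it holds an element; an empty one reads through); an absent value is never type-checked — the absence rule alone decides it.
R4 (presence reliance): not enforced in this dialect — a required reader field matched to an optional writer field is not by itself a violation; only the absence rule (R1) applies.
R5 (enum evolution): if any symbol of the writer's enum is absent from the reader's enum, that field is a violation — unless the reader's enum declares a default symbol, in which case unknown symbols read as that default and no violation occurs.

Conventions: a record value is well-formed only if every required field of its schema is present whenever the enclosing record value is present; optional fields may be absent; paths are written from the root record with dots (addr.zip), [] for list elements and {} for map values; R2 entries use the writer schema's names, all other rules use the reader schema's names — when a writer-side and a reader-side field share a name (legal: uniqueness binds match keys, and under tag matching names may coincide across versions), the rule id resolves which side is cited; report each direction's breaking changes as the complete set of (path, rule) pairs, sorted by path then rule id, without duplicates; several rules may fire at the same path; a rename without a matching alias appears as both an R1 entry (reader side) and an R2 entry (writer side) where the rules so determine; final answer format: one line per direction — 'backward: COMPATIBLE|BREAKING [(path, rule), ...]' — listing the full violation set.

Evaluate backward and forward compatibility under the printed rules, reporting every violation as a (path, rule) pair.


in Session below, arrows point writer -> reader
backward analysis of Session with v2 as reader and v1 as writer:
  status <- status (Color -> Color, writer required)
  extras <- extras (list<float64> -> list<float64>, writer required)
  contact <- contact (Audit -> Audit, writer required)
  duration <- duration (int32 -> int32, writer optional)
  contact.weight <- contact.factor (float32 -> float32, writer required)
  leftover writer field: contact.seq
  => no violations; backward on Session: COMPATIBLE
forward analysis of Session with v1 as reader and v2 as writer:
  status <- status (Color -> Color, writer required)
  extras <- extras (list<float64> -> list<float64>, writer required)
  contact <- contact (Audit -> Audit, writer required)
  duration <- duration (int32 -> int32, writer optional)
  contact.seq: no writer match
  contact.factor <- contact.weight (float32 -> float32, writer required)
  => no violations; forward on Session: COMPATIBLE

backward: COMPATIBLE []; forward: COMPATIBLE []


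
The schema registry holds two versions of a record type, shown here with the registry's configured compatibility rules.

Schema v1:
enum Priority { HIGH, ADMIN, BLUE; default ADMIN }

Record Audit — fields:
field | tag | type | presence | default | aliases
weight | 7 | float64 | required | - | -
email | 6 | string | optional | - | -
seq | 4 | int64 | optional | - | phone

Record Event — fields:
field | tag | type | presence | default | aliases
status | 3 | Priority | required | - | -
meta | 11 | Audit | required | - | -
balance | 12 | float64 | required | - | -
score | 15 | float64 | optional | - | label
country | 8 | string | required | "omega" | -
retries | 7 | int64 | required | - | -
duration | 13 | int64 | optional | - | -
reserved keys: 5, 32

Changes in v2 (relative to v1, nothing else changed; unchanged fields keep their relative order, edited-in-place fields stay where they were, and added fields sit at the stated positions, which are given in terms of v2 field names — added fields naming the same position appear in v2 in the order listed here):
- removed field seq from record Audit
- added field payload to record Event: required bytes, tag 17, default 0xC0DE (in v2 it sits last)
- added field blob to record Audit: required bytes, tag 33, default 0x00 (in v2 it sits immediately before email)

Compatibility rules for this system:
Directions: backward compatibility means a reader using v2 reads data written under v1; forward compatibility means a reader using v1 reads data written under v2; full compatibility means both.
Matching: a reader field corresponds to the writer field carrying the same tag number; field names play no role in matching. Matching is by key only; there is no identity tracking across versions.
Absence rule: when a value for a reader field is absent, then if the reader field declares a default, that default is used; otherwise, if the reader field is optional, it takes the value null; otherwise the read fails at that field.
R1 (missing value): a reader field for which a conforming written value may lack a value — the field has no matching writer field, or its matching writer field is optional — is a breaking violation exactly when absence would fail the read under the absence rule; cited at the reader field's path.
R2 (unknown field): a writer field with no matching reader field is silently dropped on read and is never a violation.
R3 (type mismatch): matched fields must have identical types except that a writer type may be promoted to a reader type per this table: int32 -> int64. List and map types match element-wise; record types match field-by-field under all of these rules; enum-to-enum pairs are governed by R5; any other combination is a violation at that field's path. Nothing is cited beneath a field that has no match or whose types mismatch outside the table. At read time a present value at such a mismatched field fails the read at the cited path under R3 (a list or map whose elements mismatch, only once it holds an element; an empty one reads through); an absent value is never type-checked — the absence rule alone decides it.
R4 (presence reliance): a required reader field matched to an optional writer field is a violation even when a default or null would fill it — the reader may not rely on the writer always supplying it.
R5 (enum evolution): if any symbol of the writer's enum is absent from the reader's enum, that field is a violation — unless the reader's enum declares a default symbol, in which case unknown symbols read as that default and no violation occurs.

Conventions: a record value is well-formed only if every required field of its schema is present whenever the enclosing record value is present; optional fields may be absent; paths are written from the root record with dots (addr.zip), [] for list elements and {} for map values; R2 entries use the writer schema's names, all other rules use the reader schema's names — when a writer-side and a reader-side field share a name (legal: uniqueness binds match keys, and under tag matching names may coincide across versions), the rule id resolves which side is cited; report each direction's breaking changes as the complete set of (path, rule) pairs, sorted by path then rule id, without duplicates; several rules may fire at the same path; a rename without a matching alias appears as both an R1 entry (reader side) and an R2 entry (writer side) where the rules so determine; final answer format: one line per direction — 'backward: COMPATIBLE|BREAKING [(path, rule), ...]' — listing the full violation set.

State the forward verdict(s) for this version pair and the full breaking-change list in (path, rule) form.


forward: COMPATIBLE []

each type pair in Event: writer, then reader
forward pass over Event, reader schema v1, writer schema v2:
  status: Priority -> Priority, writer required; from status
  meta: Audit -> Audit, writer required; from meta
  balance: float64 -> float64, writer required; from balance
  score: float64 -> float64, writer optional; from score
  country: string -> string, writer required; from country
  retries: int64 -> int64, writer required; from retries
  duration: int64 -> int64, writer optional; from duration
  writer payload: unknown to reader
  meta.weight: float64 -> float64, writer required; from meta.weight
  meta.email: string -> string, writer optional; from meta.email
  meta.seq has no writer counterpart
  writer meta.blob: unknown to reader
  => no violations; forward on Event: COMPATIBLE
ruling out the remaining Event differences:
  removed field seq from record Audit -> triggers nothing under Event's printed rules — same verdict
  added field payload to record Event: required bytes, tag 17, default 0xC0DE (in v2 it sits last) -> triggers nothing under Event's printed rules — same verdict
  added field blob to record Audit: required bytes, tag 33, default 0x00 (in v2 it sits immediately before email) -> triggers nothing under Event's printed rules — same verdict


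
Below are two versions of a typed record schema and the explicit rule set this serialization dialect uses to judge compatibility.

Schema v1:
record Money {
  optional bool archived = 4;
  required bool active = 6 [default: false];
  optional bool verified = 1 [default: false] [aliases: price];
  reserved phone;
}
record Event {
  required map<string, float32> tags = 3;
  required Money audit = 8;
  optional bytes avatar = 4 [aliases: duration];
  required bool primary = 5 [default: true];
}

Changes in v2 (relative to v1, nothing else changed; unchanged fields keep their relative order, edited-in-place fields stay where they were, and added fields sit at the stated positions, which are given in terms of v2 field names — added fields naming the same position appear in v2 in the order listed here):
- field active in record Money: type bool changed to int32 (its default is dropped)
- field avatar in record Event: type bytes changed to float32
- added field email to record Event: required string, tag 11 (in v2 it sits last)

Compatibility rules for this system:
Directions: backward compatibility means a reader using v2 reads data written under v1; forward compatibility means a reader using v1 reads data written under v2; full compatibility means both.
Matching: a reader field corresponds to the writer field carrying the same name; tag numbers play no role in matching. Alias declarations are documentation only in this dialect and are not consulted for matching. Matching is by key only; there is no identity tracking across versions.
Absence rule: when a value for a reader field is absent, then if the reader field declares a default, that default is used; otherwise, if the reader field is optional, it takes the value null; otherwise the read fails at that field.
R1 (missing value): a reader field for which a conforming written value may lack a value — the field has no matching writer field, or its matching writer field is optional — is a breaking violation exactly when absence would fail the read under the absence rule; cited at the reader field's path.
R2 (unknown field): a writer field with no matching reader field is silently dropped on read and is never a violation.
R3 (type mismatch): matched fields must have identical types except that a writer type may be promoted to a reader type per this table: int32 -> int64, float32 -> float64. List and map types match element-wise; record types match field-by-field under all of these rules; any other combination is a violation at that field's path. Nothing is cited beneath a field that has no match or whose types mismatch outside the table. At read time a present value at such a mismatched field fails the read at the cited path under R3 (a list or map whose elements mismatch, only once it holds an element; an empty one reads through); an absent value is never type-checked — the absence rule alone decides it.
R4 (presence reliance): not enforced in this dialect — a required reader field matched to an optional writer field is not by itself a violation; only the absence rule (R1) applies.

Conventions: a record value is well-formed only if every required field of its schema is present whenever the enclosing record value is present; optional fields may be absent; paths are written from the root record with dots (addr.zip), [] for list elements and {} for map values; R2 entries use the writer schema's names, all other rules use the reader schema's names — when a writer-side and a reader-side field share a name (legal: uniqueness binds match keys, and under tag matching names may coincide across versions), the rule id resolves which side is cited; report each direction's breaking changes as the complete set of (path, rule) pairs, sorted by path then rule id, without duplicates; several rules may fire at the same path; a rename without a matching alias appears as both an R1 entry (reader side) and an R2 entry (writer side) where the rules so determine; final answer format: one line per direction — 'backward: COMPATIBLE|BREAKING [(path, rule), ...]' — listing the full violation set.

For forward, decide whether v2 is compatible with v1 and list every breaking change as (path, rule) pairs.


in Event below, arrows point writer -> reader
forward pass over Event, reader schema v1, writer schema v2:
  tags <- tags (map<string, float32> -> map<string, float32>, writer required)
  audit <- audit (Money -> Money, writer required)
  avatar <- avatar (float32 -> bytes, writer optional)
  primary <- primary (bool -> bool, writer required)
  leftover writer field: email
  audit.archived <- audit.archived (bool -> bool, writer optional)
  audit.active <- audit.active (int32 -> bool, writer required)
  audit.verified <- audit.verified (bool -> bool, writer optional)
  violation R3 at audit.active
  violation R3 at avatar
  => forward verdict for Event: BREAKING, 2 violation(s)
the other Event changes do not affect what is asked:
  added field email to record Event: required string, tag 11 (in v2 it sits last) -> affects backward compatibility only, which is not asked

forward: BREAKING [(audit.active, R3), (avatar, R3)]


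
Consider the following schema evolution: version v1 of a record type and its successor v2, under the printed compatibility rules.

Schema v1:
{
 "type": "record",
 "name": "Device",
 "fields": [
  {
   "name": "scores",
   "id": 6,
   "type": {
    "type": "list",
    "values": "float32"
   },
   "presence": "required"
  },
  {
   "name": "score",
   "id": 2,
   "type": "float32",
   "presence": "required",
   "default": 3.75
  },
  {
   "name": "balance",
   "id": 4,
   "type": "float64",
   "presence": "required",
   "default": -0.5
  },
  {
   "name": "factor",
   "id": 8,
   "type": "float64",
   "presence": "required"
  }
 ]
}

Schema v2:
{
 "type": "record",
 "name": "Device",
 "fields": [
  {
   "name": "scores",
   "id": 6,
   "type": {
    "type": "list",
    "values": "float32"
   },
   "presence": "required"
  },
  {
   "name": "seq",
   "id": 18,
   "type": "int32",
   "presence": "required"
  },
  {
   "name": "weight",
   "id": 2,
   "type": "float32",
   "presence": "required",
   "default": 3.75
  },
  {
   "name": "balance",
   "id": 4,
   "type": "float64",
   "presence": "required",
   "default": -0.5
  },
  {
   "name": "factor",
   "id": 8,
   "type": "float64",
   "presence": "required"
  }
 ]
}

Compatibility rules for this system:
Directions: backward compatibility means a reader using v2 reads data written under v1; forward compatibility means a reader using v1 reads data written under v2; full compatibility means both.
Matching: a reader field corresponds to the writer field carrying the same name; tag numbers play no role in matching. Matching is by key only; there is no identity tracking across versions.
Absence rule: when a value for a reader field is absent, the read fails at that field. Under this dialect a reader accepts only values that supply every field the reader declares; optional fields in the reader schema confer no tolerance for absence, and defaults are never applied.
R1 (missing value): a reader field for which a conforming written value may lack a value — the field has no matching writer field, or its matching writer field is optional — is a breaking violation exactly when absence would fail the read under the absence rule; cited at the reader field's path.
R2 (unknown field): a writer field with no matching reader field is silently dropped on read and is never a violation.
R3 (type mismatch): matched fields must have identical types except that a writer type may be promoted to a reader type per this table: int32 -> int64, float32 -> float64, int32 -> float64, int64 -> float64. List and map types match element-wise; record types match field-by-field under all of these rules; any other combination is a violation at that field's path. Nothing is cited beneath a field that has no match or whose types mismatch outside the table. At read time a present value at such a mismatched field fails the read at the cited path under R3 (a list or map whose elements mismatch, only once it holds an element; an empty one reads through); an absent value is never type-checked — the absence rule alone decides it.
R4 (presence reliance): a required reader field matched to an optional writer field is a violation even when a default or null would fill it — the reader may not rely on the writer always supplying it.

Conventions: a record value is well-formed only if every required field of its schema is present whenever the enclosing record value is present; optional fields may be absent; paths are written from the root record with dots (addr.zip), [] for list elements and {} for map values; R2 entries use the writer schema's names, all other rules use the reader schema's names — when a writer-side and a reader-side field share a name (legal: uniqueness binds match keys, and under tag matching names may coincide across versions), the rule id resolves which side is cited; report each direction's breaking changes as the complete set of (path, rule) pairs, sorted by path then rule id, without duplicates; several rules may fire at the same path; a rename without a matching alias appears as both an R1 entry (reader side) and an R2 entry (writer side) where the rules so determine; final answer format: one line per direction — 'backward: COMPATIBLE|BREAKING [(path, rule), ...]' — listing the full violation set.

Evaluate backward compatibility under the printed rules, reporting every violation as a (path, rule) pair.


backward: BREAKING [(seq, R1), (weight, R1)]

the writer's type comes first in each Device pair
checking backward for Device: reader v2 against writer v1:
  scores: list<float32> -> list<float32>, writer required; from scores
  seq has no writer counterpart
  weight has no writer counterpart
  balance: float64 -> float64, writer required; from balance
  factor: float64 -> float64, writer required; from factor
  score (writer side), unknown to reader
  breaking: (seq, R1)
  breaking: (weight, R1)
  backward on Device therefore BREAKING (2)


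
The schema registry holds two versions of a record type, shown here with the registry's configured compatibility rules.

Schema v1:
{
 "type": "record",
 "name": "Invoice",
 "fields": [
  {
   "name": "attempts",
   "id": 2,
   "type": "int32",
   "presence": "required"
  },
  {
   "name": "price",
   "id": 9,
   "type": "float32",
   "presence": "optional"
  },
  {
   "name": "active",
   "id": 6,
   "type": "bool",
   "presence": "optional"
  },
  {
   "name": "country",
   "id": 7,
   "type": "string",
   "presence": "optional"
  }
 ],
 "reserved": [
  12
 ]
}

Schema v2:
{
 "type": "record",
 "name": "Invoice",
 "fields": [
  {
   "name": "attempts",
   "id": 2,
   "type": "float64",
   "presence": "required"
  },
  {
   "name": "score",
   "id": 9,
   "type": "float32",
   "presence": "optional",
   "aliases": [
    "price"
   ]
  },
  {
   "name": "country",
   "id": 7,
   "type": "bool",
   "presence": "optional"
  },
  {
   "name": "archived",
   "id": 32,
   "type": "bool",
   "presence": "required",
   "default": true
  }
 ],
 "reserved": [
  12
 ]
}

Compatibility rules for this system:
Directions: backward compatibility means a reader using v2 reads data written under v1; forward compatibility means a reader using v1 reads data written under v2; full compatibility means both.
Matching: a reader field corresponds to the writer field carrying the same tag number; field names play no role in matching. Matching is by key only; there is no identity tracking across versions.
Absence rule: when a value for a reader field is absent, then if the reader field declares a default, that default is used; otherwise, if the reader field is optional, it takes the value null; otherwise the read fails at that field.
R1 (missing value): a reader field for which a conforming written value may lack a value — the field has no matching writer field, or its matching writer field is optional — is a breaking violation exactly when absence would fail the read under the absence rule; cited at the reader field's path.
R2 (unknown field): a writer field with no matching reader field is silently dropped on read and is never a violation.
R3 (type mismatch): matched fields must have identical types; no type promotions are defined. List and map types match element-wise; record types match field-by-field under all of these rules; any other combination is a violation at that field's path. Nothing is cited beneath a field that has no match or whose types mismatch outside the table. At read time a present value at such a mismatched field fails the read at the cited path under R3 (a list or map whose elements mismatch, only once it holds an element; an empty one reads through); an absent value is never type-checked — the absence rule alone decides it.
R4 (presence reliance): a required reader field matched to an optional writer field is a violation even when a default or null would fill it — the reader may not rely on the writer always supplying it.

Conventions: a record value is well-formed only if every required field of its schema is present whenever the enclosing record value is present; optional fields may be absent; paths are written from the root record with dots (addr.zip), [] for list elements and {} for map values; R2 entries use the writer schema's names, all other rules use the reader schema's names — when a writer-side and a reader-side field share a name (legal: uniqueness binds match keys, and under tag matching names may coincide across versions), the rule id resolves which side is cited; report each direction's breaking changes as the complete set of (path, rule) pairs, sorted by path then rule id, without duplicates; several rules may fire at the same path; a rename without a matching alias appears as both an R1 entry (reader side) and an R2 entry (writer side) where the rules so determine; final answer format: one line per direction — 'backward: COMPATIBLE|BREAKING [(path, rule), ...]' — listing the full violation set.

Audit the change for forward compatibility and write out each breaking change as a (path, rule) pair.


forward: BREAKING [(attempts, R3), (country, R3)]

in Invoice below, arrows point writer -> reader
forward for Invoice (reader v1, writer v2):
  attempts: float64 -> int32, writer required; from attempts
  price: float32 -> float32, writer optional; from score
  active: no writer match
  country: bool -> string, writer optional; from country
  leftover writer field: archived
  violation R3 at attempts
  violation R3 at country
  forward on Invoice therefore BREAKING (2)
the other Invoice changes do not affect what is asked:
  renamed field price to score in record Invoice (alias price declared on the renamed field) -> fires no rule on Invoice, leaving the asked answer as it is
  removed field active from record Invoice -> fires no rule on Invoice, leaving the asked answer as it is
  added field archived to record Invoice: required bool, tag 32, default true (in v2 it sits last) -> fires no rule on Invoice, leaving the asked answer as it is


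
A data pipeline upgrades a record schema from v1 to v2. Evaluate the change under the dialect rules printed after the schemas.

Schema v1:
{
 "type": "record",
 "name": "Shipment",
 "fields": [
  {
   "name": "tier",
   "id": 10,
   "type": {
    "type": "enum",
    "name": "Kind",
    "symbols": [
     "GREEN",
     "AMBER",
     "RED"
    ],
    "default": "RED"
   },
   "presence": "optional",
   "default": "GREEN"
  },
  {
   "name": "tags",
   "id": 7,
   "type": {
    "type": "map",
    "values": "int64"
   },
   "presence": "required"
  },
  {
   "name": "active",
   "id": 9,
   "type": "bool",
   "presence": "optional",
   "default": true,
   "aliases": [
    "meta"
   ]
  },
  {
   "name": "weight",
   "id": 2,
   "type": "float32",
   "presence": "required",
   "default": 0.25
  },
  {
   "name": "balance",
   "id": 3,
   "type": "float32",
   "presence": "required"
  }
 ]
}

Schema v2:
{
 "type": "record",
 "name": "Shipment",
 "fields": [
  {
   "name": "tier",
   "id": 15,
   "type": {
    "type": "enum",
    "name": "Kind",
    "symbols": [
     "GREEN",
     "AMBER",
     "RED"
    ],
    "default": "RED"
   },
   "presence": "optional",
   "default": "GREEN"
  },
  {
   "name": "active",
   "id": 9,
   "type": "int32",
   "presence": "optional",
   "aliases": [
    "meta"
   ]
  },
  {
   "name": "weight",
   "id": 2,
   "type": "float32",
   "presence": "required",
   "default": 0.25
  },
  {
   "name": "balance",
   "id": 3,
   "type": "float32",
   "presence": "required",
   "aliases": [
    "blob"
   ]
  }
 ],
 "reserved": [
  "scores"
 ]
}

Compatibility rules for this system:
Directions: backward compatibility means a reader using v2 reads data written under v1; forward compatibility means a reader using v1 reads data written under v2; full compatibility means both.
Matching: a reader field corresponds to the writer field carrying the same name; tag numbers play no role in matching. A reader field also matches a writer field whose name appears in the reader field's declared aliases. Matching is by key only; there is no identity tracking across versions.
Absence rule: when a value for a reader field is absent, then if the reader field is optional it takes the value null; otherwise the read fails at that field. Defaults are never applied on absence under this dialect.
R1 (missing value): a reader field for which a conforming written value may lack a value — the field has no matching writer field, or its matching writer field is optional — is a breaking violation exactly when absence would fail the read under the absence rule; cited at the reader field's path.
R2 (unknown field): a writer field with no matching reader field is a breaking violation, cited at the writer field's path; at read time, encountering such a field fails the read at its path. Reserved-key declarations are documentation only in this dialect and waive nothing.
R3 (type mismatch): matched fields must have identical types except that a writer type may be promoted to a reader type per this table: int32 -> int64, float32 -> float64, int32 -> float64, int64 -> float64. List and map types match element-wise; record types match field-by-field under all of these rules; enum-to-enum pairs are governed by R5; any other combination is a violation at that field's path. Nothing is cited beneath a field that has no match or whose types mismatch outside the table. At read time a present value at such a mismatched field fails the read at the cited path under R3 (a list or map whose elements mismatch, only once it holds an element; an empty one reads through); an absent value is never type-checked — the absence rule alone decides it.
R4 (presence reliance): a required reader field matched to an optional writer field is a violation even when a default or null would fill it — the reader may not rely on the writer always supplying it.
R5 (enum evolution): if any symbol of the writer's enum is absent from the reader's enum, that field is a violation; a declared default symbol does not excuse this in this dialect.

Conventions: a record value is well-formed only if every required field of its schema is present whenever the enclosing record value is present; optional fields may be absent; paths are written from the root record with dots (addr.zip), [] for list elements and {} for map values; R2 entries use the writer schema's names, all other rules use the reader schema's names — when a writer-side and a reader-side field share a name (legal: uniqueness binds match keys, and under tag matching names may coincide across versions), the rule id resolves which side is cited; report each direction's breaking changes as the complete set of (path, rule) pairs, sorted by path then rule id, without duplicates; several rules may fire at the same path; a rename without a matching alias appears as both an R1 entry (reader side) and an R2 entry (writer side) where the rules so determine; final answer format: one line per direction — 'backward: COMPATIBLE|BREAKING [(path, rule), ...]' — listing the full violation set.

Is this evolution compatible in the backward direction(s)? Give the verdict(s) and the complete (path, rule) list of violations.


backward: BREAKING [(active, R3), (tags, R2)]

arrows below run writer -> reader for Shipment
checking backward for Shipment: reader v2 against writer v1:
  tier <- tier (Kind -> Kind, writer optional)
  active <- active (bool -> int32, writer optional)
  weight <- weight (float32 -> float32, writer required)
  balance <- balance (float32 -> float32, writer required)
  writer tags: unknown to reader
  rule R3 violated at active
  rule R2 violated at tags
  => backward verdict for Shipment: BREAKING, 2 violation(s)
checking off the Shipment differences that do not matter here:
  field tier in record Shipment: tag 10 changed to 15 -> no rule fires on it in Shipment's dialect; the asked verdict holds
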